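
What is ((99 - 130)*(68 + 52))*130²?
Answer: -62868000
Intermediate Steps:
((99 - 130)*(68 + 52))*130² = -31*120*16900 = -3720*16900 = -62868000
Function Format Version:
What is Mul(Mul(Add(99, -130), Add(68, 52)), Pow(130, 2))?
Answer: -62868000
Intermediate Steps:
Mul(Mul(Add(99, -130), Add(68, 52)), Pow(130, 2)) = Mul(Mul(-31, 120), 16900) = Mul(-3720, 16900) = -62868000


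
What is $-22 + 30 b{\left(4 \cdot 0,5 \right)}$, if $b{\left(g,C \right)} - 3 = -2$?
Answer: $8$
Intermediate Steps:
$b{\left(g,C \right)} = 1$ ($b{\left(g,C \right)} = 3 - 2 = 1$)
$-22 + 30 b{\left(4 \cdot 0,5 \right)} = -22 + 30 \cdot 1 = -22 + 30 = 8$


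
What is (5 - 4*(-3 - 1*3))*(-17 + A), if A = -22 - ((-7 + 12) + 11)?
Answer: -1595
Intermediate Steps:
A = -38 (A = -22 - (5 + 11) = -22 - 1*16 = -22 - 16 = -38)
(5 - 4*(-3 - 1*3))*(-17 + A) = (5 - 4*(-3 - 1*3))*(-17 - 38) = (5 - 4*(-3 - 3))*(-55) = (5 - 4*(-6))*(-55) = (5 + 24)*(-55) = 29*(-55) = -1595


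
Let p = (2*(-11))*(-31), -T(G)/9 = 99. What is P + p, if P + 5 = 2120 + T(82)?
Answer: 1906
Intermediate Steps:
T(G) = -891 (T(G) = -9*99 = -891)
p = 682 (p = -22*(-31) = 682)
P = 1224 (P = -5 + (2120 - 891) = -5 + 1229 = 1224)
P + p = 1224 + 682 = 1906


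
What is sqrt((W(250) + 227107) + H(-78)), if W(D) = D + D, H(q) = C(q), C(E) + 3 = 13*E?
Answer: sqrt(226590) ≈ 476.01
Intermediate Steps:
C(E) = -3 + 13*E
H(q) = -3 + 13*q
W(D) = 2*D
sqrt((W(250) + 227107) + H(-78)) = sqrt((2*250 + 227107) + (-3 + 13*(-78))) = sqrt((500 + 227107) + (-3 - 1014)) = sqrt(227607 - 1017) = sqrt(226590)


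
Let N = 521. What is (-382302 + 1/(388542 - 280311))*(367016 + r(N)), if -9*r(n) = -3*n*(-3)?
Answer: -5054812379922565/36077 ≈ -1.4011e+11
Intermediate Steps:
r(n) = -n (r(n) = -(-3*n)*(-3)/9 = -n)
(-382302 + 1/(388542 - 280311))*(367016 + r(N)) = (-382302 + 1/(388542 - 280311))*(367016 - 1*521) = (-382302 + 1/108231)*(367016 - 521) = (-382302 + 1/108231)*366495 = -41376927761/108231*366495 = -5054812379922565/36077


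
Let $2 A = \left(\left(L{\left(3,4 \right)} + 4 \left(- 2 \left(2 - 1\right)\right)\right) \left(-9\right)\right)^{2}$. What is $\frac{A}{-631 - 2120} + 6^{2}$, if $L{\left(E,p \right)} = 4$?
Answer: $\frac{32796}{917} \approx 35.764$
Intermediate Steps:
$A = 648$ ($A = \frac{\left(\left(4 + 4 \left(- 2 \left(2 - 1\right)\right)\right) \left(-9\right)\right)^{2}}{2} = \frac{\left(\left(4 + 4 \left(\left(-2\right) 1\right)\right) \left(-9\right)\right)^{2}}{2} = \frac{\left(\left(4 + 4 \left(-2\right)\right) \left(-9\right)\right)^{2}}{2} = \frac{\left(\left(4 - 8\right) \left(-9\right)\right)^{2}}{2} = \frac{\left(\left(-4\right) \left(-9\right)\right)^{2}}{2} = \frac{36^{2}}{2} = \frac{1}{2} \cdot 1296 = 648$)
$\frac{A}{-631 - 2120} + 6^{2} = \frac{648}{-631 - 2120} + 6^{2} = \frac{648}{-631 - 2120} + 36 = \frac{648}{-2751} + 36 = 648 \left(- \frac{1}{2751}\right) + 36 = - \frac{216}{917} + 36 = \frac{32796}{917}$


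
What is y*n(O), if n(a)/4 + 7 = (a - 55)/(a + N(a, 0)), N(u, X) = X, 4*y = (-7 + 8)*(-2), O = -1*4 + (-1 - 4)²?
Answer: 362/21 ≈ 17.238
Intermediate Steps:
O = 21 (O = -4 + (-5)² = -4 + 25 = 21)
y = -½ (y = ((-7 + 8)*(-2))/4 = (1*(-2))/4 = (¼)*(-2) = -½ ≈ -0.50000)
n(a) = -28 + 4*(-55 + a)/a (n(a) = -28 + 4*((a - 55)/(a + 0)) = -28 + 4*((-55 + a)/a) = -28 + 4*(-55 + a)/a)
y*n(O) = -(-24 - 220/21)/2 = -½*(-724/21) = 362/21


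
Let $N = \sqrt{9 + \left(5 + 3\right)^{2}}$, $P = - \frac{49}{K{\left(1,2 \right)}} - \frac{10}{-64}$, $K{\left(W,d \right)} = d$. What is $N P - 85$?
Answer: $-85 - \frac{779 \sqrt{73}}{32} \approx -292.99$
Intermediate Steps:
$P = - \frac{779}{32}$ ($P = - \frac{49}{2} - \frac{10}{-64} = \left(-49\right) \frac{1}{2} - - \frac{5}{32} = - \frac{49}{2} + \frac{5}{32} = - \frac{779}{32} \approx -24.344$)
$N = \sqrt{73}$ ($N = \sqrt{9 + 8^{2}} = \sqrt{9 + 64} = \sqrt{73} \approx 8.544$)
$N P - 85 = \sqrt{73} \left(- \frac{779}{32}\right) - 85 = - \frac{779 \sqrt{73}}{32} - 85 = -85 - \frac{779 \sqrt{73}}{32}$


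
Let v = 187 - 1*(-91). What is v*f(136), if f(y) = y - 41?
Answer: 26410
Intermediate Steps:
v = 278 (v = 187 + 91 = 278)
f(y) = -41 + y
v*f(136) = 278*(-41 + 136) = 278*95 = 26410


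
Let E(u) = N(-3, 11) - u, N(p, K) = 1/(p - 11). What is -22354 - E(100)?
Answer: -311555/14 ≈ -22254.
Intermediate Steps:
N(p, K) = 1/(-11 + p)
E(u) = -1/14 - u (E(u) = 1/(-11 - 3) - u = 1/(-14) - u = -1/14 - u)
-22354 - E(100) = -22354 - (-1/14 - 1*100) = -22354 - (-1/14 - 100) = -22354 - 1*(-1401/14) = -22354 + 1401/14 = -311555/14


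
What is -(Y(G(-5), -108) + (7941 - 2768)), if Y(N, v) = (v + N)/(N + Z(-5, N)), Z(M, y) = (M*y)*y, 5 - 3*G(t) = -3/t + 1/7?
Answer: -98894467/19072 ≈ -5185.3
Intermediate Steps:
G(t) = 34/21 + 1/t (G(t) = 5/3 - (-3/t + 1/7)/3 = 5/3 - (-3/t + 1*(⅐))/3 = 5/3 - (-3/t + ⅐)/3 = 5/3 - (⅐ - 3/t)/3 = 5/3 + (-1/21 + 1/t) = 34/21 + 1/t)
Z(M, y) = M*y²
Y(N, v) = (N + v)/(N - 5*N²) (Y(N, v) = (v + N)/(N - 5*N²) = (N + v)/(N - 5*N²))
-(Y(G(-5), -108) + (7941 - 2768)) = -((-(34/21 + 1/(-5)) - 1*(-108))/((34/21 + 1/(-5))*(-1 + 5*(34/21 + 1/(-5)))) + (7941 - 2768)) = -((-(34/21 - ⅕) + 108)/((34/21 - ⅕)*(-1 + 5*(34/21 - ⅕))) + 5173) = -((-1*149/105 + 108)/((149/105)*(-1 + 5*(149/105))) + 5173) = -(105*(-149/105 + 108)/(149*(-1 + 149/21)) + 5173) = -((105/149)*(11191/105)/(128/21) + 5173) = -((105/149)*(21/128)*(11191/105) + 5173) = -(235011/19072 + 5173) = -1*98894467/19072 = -98894467/19072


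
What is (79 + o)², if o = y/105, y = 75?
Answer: 311364/49 ≈ 6354.4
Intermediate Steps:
o = 5/7 (o = 75/105 = 75*(1/105) = 5/7 ≈ 0.71429)
(79 + o)² = (79 + 5/7)² = (558/7)² = 311364/49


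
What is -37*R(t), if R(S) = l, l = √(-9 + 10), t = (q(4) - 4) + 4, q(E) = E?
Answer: -37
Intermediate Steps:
t = 4 (t = (4 - 4) + 4 = 0 + 4 = 4)
l = 1 (l = √1 = 1)
R(S) = 1
-37*R(t) = -37*1 = -37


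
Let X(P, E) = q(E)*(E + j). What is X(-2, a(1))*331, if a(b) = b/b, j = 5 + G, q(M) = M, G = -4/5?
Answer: 8606/5 ≈ 1721.2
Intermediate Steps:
G = -⅘ (G = -4*⅕ = -⅘ ≈ -0.80000)
j = 21/5 (j = 5 - ⅘ = 21/5 ≈ 4.2000)
a(b) = 1
X(P, E) = E*(21/5 + E) (X(P, E) = E*(E + 21/5) = E*(21/5 + E))
X(-2, a(1))*331 = ((⅕)*1*(21 + 5*1))*331 = ((⅕)*1*(21 + 5))*331 = ((⅕)*1*26)*331 = (26/5)*331 = 8606/5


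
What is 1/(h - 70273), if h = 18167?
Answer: -1/52106 ≈ -1.9192e-5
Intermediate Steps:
1/(h - 70273) = 1/(18167 - 70273) = 1/(-52106) = -1/52106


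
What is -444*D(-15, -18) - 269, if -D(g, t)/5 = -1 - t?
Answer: 37471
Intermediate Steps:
D(g, t) = 5 + 5*t (D(g, t) = -5*(-1 - t) = 5 + 5*t)
-444*D(-15, -18) - 269 = -444*(5 + 5*(-18)) - 269 = -444*(5 - 90) - 269 = -444*(-85) - 269 = 37740 - 269 = 37471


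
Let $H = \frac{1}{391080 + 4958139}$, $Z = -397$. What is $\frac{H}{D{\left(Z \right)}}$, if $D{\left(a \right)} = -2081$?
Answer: $- \frac{1}{11131724739} \approx -8.9833 \cdot 10^{-11}$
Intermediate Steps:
$H = \frac{1}{5349219} \approx 1.8694 \cdot 10^{-7}$
$\frac{H}{D{\left(Z \right)}} = \frac{1}{5349219 \left(-2081\right)} = \frac{1}{5349219} \left(- \frac{1}{2081}\right) = - \frac{1}{11131724739}$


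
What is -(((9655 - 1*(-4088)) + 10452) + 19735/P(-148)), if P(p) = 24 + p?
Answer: -2980445/124 ≈ -24036.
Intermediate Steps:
-(((9655 - 1*(-4088)) + 10452) + 19735/P(-148)) = -(((9655 - 1*(-4088)) + 10452) + 19735/(24 - 148)) = -(((9655 + 4088) + 10452) + 19735/(-124)) = -((13743 + 10452) + 19735*(-1/124)) = -(24195 - 19735/124) = -1*2980445/124 = -2980445/124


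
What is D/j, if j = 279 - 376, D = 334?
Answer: -334/97 ≈ -3.4433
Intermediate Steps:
j = -97
D/j = 334/(-97) = 334*(-1/97) = -334/97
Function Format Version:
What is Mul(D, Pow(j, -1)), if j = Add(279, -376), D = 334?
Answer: Rational(-334, 97) ≈ -3.4433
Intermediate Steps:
j = -97
Mul(D, Pow(j, -1)) = Mul(334, Pow(-97, -1)) = Mul(334, Rational(-1, 97)) = Rational(-334, 97)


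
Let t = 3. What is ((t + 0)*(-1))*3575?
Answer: -10725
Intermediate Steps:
((t + 0)*(-1))*3575 = ((3 + 0)*(-1))*3575 = (3*(-1))*3575 = -3*3575 = -10725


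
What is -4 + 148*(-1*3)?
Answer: -448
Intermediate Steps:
-4 + 148*(-1*3) = -4 + 148*(-3) = -4 - 444 = -448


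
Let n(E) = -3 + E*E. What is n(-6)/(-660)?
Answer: -1/20 ≈ -0.050000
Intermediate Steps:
n(E) = -3 + E²
n(-6)/(-660) = (-3 + (-6)²)/(-660) = (-3 + 36)*(-1/660) = 33*(-1/660) = -1/20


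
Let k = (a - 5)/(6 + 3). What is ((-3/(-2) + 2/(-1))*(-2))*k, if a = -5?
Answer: -10/9 ≈ -1.1111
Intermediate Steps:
k = -10/9 (k = (-5 - 5)/(6 + 3) = -10/9 ≈ -1.1111)
((-3/(-2) + 2/(-1))*(-2))*k = ((-3/(-2) + 2/(-1))*(-2))*(-10/9) = ((-3*(-1/2) + 2*(-1))*(-2))*(-10/9) = ((3/2 - 2)*(-2))*(-10/9) = -1/2*(-2)*(-10/9) = 1*(-10/9) = -10/9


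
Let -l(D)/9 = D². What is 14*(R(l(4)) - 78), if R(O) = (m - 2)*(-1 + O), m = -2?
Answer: 7028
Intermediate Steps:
l(D) = -9*D²
R(O) = 4 - 4*O (R(O) = (-2 - 2)*(-1 + O) = -4*(-1 + O) = 4 - 4*O)
14*(R(l(4)) - 78) = 14*((4 - (-36)*4²) - 78) = 14*((4 - (-36)*16) - 78) = 14*((4 - 4*(-144)) - 78) = 14*((4 + 576) - 78) = 14*(580 - 78) = 14*502 = 7028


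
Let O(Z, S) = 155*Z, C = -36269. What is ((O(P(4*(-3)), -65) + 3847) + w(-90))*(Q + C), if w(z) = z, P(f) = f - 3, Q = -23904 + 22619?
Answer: -53777328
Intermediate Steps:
Q = -1285
P(f) = -3 + f
((O(P(4*(-3)), -65) + 3847) + w(-90))*(Q + C) = ((155*(-3 + 4*(-3)) + 3847) - 90)*(-1285 - 36269) = ((155*(-3 - 12) + 3847) - 90)*(-37554) = ((155*(-15) + 3847) - 90)*(-37554) = ((-2325 + 3847) - 90)*(-37554) = (1522 - 90)*(-37554) = 1432*(-37554) = -53777328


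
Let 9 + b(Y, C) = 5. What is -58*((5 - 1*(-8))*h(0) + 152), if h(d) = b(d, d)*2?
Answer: -2784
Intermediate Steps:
b(Y, C) = -4 (b(Y, C) = -9 + 5 = -4)
h(d) = -8 (h(d) = -4*2 = -8)
-58*((5 - 1*(-8))*h(0) + 152) = -58*((5 - 1*(-8))*(-8) + 152) = -58*((5 + 8)*(-8) + 152) = -58*(13*(-8) + 152) = -58*(-104 + 152) = -58*48 = -2784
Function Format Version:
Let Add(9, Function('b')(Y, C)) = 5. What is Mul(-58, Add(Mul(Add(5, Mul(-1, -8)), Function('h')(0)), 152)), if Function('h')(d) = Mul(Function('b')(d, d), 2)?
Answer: -2784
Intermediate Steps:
Function('b')(Y, C) = -4 (Function('b')(Y, C) = Add(-9, 5) = -4)
Function('h')(d) = -8 (Function('h')(d) = Mul(-4, 2) = -8)
Mul(-58, Add(Mul(Add(5, Mul(-1, -8)), Function('h')(0)), 152)) = Mul(-58, Add(Mul(Add(5, Mul(-1, -8)), -8), 152)) = Mul(-58, Add(Mul(Add(5, 8), -8), 152)) = Mul(-58, Add(Mul(13, -8), 152)) = Mul(-58, Add(-104, 152)) = Mul(-58, 48) = -2784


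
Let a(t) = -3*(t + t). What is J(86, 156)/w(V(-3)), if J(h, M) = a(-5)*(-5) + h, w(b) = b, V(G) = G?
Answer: 64/3 ≈ 21.333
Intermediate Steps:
a(t) = -6*t
J(h, M) = -150 + h (J(h, M) = -6*(-5)*(-5) + h = 30*(-5) + h = -150 + h)
J(86, 156)/w(V(-3)) = (-150 + 86)/(-3) = -64*(-⅓) = 64/3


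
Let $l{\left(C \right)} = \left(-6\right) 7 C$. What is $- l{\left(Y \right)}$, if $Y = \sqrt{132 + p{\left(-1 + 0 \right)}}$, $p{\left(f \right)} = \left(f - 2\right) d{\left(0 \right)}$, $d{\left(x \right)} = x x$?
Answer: $84 \sqrt{33} \approx 482.54$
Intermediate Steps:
$d{\left(x \right)} = x^{2}$
$p{\left(f \right)} = 0$ ($p{\left(f \right)} = \left(f - 2\right) 0^{2} = \left(-2 + f\right) 0 = 0$)
$Y = 2 \sqrt{33}$ ($Y = \sqrt{132 + 0} = \sqrt{132} = 2 \sqrt{33} \approx 11.489$)
$l{\left(C \right)} = - 42 C$
$- l{\left(Y \right)} = - \left(-42\right) 2 \sqrt{33} = - \left(-84\right) \sqrt{33} = 84 \sqrt{33}$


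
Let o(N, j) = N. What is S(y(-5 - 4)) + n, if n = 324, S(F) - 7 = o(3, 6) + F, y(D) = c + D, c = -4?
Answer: 321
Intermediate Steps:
y(D) = -4 + D
S(F) = 10 + F (S(F) = 7 + (3 + F) = 10 + F)
S(y(-5 - 4)) + n = (10 + (-4 + (-5 - 4))) + 324 = (10 + (-4 - 9)) + 324 = (10 - 13) + 324 = -3 + 324 = 321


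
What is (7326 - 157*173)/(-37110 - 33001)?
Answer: 19835/70111 ≈ 0.28291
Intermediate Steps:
(7326 - 157*173)/(-37110 - 33001) = (7326 - 27161)/(-70111) = -19835*(-1/70111) = 19835/70111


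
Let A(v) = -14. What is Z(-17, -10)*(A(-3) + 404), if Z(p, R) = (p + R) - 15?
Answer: -16380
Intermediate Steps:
Z(p, R) = -15 + R + p (Z(p, R) = (R + p) - 15 = -15 + R + p)
Z(-17, -10)*(A(-3) + 404) = (-15 - 10 - 17)*(-14 + 404) = -42*390 = -16380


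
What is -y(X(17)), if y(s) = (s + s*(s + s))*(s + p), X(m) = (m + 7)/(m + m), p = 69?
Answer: -583020/4913 ≈ -118.67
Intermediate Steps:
X(m) = (7 + m)/(2*m) (X(m) = (7 + m)/((2*m)) = (7 + m)*(1/(2*m)) = (7 + m)/(2*m))
y(s) = (69 + s)*(s + 2*s²) (y(s) = (s + s*(s + s))*(s + 69) = (s + s*(2*s))*(69 + s) = (s + 2*s²)*(69 + s) = (69 + s)*(s + 2*s²))
-y(X(17)) = -(½)*(7 + 17)/17*(69 + 2*((½)*(7 + 17)/17)² + 139*((½)*(7 + 17)/17)) = -(½)*(1/17)*24*(69 + 2*((½)*(1/17)*24)² + 139*((½)*(1/17)*24)) = -12*(69 + 2*(12/17)² + 139*(12/17))/17 = -12*(69 + 2*(144/289) + 1668/17)/17 = -12*(69 + 288/289 + 1668/17)/17 = -12*48585/(17*289) = -1*583020/4913 = -583020/4913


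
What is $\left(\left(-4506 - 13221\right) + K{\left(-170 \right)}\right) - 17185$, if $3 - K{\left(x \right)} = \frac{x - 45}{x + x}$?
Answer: $- \frac{2373855}{68} \approx -34910.0$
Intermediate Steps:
$K{\left(x \right)} = 3 - \frac{-45 + x}{2 x}$ ($K{\left(x \right)} = 3 - \frac{x - 45}{x + x} = 3 - \frac{-45 + x}{2 x}$)
$\left(\left(-4506 - 13221\right) + K{\left(-170 \right)}\right) - 17185 = \left(\left(-4506 - 13221\right) + \frac{5 \left(9 - 170\right)}{2 \left(-170\right)}\right) - 17185 = \left(-17727 + \frac{5}{2} \left(- \frac{1}{170}\right) \left(-161\right)\right) - 17185 = \left(-17727 + \frac{161}{68}\right) - 17185 = - \frac{1205275}{68} - 17185 = - \frac{2373855}{68}$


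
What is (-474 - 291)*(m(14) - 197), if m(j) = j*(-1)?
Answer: 161415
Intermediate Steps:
m(j) = -j
(-474 - 291)*(m(14) - 197) = (-474 - 291)*(-1*14 - 197) = -765*(-14 - 197) = -765*(-211) = 161415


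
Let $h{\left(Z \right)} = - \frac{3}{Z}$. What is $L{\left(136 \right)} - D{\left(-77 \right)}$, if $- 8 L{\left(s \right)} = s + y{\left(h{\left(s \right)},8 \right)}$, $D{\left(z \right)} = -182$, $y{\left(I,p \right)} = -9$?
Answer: $\frac{1329}{8} \approx 166.13$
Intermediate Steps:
$L{\left(s \right)} = \frac{9}{8} - \frac{s}{8}$ ($L{\left(s \right)} = - \frac{s - 9}{8} = - \frac{-9 + s}{8} = \frac{9}{8} - \frac{s}{8}$)
$L{\left(136 \right)} - D{\left(-77 \right)} = \left(\frac{9}{8} - 17\right) - -182 = \left(\frac{9}{8} - 17\right) + 182 = - \frac{127}{8} + 182 = \frac{1329}{8}$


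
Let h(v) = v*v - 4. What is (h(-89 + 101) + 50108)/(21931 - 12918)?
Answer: 50248/9013 ≈ 5.5751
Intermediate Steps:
h(v) = -4 + v**2 (h(v) = v**2 - 4 = -4 + v**2)
(h(-89 + 101) + 50108)/(21931 - 12918) = ((-4 + (-89 + 101)**2) + 50108)/(21931 - 12918) = ((-4 + 12**2) + 50108)/9013 = ((-4 + 144) + 50108)*(1/9013) = (140 + 50108)*(1/9013) = 50248*(1/9013) = 50248/9013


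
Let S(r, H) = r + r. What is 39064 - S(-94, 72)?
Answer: 39252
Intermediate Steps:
S(r, H) = 2*r
39064 - S(-94, 72) = 39064 - 2*(-94) = 39064 - 1*(-188) = 39064 + 188 = 39252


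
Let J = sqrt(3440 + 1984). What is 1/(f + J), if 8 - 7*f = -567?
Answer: 4025/64849 - 196*sqrt(339)/64849 ≈ 0.0064189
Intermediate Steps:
f = 575/7 (f = 8/7 - 1/7*(-567) = 8/7 + 81 = 575/7 ≈ 82.143)
J = 4*sqrt(339) (J = sqrt(5424) = 4*sqrt(339) ≈ 73.648)
1/(f + J) = 1/(575/7 + 4*sqrt(339))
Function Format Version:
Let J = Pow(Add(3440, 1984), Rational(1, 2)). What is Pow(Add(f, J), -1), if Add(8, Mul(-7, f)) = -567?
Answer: Add(Rational(4025, 64849), Mul(Rational(-196, 64849), Pow(339, Rational(1, 2)))) ≈ 0.0064189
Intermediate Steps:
f = Rational(575, 7) (f = Add(Rational(8, 7), Mul(Rational(-1, 7), -567)) = Add(Rational(8, 7), 81) = Rational(575, 7) ≈ 82.143)
J = Mul(4, Pow(339, Rational(1, 2))) (J = Pow(5424, Rational(1, 2)) = Mul(4, Pow(339, Rational(1, 2))) ≈ 73.648)
Pow(Add(f, J), -1) = Pow(Add(Rational(575, 7), Mul(4, Pow(339, Rational(1, 2)))), -1)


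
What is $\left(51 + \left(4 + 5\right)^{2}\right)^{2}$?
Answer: $17424$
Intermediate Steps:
$\left(51 + \left(4 + 5\right)^{2}\right)^{2} = \left(51 + 9^{2}\right)^{2} = \left(51 + 81\right)^{2} = 132^{2} = 17424$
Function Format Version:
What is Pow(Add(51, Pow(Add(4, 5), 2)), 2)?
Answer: 17424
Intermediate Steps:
Pow(Add(51, Pow(Add(4, 5), 2)), 2) = Pow(Add(51, Pow(9, 2)), 2) = Pow(Add(51, 81), 2) = Pow(132, 2) = 17424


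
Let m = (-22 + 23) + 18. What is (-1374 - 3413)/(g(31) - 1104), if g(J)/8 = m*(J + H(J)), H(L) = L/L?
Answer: -4787/3760 ≈ -1.2731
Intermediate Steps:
m = 19 (m = 1 + 18 = 19)
H(L) = 1
g(J) = 152 + 152*J (g(J) = 8*(19*(J + 1)) = 8*(19*(1 + J)) = 8*(19 + 19*J) = 152 + 152*J)
(-1374 - 3413)/(g(31) - 1104) = (-1374 - 3413)/((152 + 152*31) - 1104) = -4787/((152 + 4712) - 1104) = -4787/(4864 - 1104) = -4787/3760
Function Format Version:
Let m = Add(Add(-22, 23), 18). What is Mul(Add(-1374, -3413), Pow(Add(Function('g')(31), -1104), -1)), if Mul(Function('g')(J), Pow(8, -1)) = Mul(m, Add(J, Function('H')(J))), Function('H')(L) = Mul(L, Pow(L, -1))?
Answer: Rational(-4787, 3760) ≈ -1.2731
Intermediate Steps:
m = 19 (m = Add(1, 18) = 19)
Function('H')(L) = 1
Function('g')(J) = Add(152, Mul(152, J)) (Function('g')(J) = Mul(8, Mul(19, Add(J, 1))) = Mul(8, Mul(19, Add(1, J))) = Mul(8, Add(19, Mul(19, J))) = Add(152, Mul(152, J)))
Mul(Add(-1374, -3413), Pow(Add(Function('g')(31), -1104), -1)) = Mul(Add(-1374, -3413), Pow(Add(Add(152, Mul(152, 31)), -1104), -1)) = Mul(-4787, Pow(Add(Add(152, 4712), -1104), -1)) = Mul(-4787, Pow(Add(4864, -1104), -1)) = Mul(-4787, Pow(3760, -1)) = Mul(-4787, Rational(1, 3760)) = Rational(-4787, 3760)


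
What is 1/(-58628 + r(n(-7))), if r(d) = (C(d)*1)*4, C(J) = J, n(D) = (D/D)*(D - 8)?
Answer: -1/58688 ≈ -1.7039e-5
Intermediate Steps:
n(D) = -8 + D (n(D) = 1*(-8 + D) = -8 + D)
r(d) = 4*d (r(d) = (d*1)*4 = d*4 = 4*d)
1/(-58628 + r(n(-7))) = 1/(-58628 + 4*(-8 - 7)) = 1/(-58628 + 4*(-15)) = 1/(-58628 - 60) = 1/(-58688) = -1/58688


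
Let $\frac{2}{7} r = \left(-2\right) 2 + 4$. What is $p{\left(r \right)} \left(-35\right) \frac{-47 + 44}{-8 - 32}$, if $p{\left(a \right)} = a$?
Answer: $0$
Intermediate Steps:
$r = 0$ ($r = \frac{7 \left(\left(-2\right) 2 + 4\right)}{2} = \frac{7 \left(-4 + 4\right)}{2} = \frac{7}{2} \cdot 0 = 0$)
$p{\left(r \right)} \left(-35\right) \frac{-47 + 44}{-8 - 32} = 0 \left(-35\right) \frac{-47 + 44}{-8 - 32} = 0 \left(- \frac{3}{-40}\right) = 0 \left(\left(-3\right) \left(- \frac{1}{40}\right)\right) = 0 \cdot \frac{3}{40} = 0$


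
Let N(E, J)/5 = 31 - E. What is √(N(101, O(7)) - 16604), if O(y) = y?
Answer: 7*I*√346 ≈ 130.21*I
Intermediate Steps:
N(E, J) = 155 - 5*E (N(E, J) = 5*(31 - E) = 155 - 5*E)
√(N(101, O(7)) - 16604) = √((155 - 5*101) - 16604) = √((155 - 505) - 16604) = √(-350 - 16604) = √(-16954) = 7*I*√346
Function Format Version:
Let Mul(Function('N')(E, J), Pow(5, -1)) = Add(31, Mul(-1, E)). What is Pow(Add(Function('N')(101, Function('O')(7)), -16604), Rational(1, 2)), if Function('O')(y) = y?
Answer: Mul(7, I, Pow(346, Rational(1, 2))) ≈ Mul(130.21, I)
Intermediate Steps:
Function('N')(E, J) = Add(155, Mul(-5, E)) (Function('N')(E, J) = Mul(5, Add(31, Mul(-1, E))) = Add(155, Mul(-5, E)))
Pow(Add(Function('N')(101, Function('O')(7)), -16604), Rational(1, 2)) = Pow(Add(Add(155, Mul(-5, 101)), -16604), Rational(1, 2)) = Pow(Add(Add(155, -505), -16604), Rational(1, 2)) = Pow(Add(-350, -16604), Rational(1, 2)) = Pow(-16954, Rational(1, 2)) = Mul(7, I, Pow(346, Rational(1, 2)))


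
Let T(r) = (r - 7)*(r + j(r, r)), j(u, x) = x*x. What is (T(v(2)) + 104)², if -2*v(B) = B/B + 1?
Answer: 10816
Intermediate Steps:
j(u, x) = x²
v(B) = -1 (v(B) = -(B/B + 1)/2 = -(1 + 1)/2 = -½*2 = -1)
T(r) = (-7 + r)*(r + r²) (T(r) = (r - 7)*(r + r²) = (-7 + r)*(r + r²))
(T(v(2)) + 104)² = (-(-7 + (-1)² - 6*(-1)) + 104)² = (-(-7 + 1 + 6) + 104)² = (-1*0 + 104)² = (0 + 104)² = 104² = 10816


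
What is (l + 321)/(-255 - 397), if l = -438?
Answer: 117/652 ≈ 0.17945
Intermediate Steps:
(l + 321)/(-255 - 397) = (-438 + 321)/(-255 - 397) = -117/(-652) = -117*(-1/652) = 117/652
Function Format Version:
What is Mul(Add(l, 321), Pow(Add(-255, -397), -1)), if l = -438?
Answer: Rational(117, 652) ≈ 0.17945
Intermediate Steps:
Mul(Add(l, 321), Pow(Add(-255, -397), -1)) = Mul(Add(-438, 321), Pow(Add(-255, -397), -1)) = Mul(-117, Pow(-652, -1)) = Mul(-117, Rational(-1, 652)) = Rational(117, 652)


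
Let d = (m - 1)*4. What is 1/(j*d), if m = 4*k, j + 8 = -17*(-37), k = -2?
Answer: -1/22356 ≈ -4.4731e-5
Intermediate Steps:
j = 621 (j = -8 - 17*(-37) = -8 + 629 = 621)
m = -8 (m = 4*(-2) = -8)
d = -36 (d = (-8 - 1)*4 = -9*4 = -36)
1/(j*d) = 1/(621*(-36)) = 1/(-22356) = -1/22356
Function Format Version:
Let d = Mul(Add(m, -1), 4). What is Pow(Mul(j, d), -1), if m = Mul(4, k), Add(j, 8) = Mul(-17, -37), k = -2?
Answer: Rational(-1, 22356) ≈ -4.4731e-5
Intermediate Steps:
j = 621 (j = Add(-8, Mul(-17, -37)) = Add(-8, 629) = 621)
m = -8 (m = Mul(4, -2) = -8)
d = -36 (d = Mul(Add(-8, -1), 4) = Mul(-9, 4) = -36)
Pow(Mul(j, d), -1) = Pow(Mul(621, -36), -1) = Pow(-22356, -1) = Rational(-1, 22356)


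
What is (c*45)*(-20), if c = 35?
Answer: -31500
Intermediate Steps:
(c*45)*(-20) = (35*45)*(-20) = 1575*(-20) = -31500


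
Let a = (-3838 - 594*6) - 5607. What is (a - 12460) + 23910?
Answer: -1559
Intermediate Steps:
a = -13009 (a = (-3838 - 3564) - 5607 = -7402 - 5607 = -13009)
(a - 12460) + 23910 = (-13009 - 12460) + 23910 = -25469 + 23910 = -1559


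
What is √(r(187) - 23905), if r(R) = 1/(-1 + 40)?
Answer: I*√36359466/39 ≈ 154.61*I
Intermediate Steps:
r(R) = 1/39
√(r(187) - 23905) = √(1/39 - 23905) = √(-932294/39) = I*√36359466/39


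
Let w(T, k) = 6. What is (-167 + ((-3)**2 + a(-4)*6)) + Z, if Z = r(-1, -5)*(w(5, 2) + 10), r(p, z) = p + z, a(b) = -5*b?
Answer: -134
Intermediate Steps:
Z = -96 (Z = (-1 - 5)*(6 + 10) = -6*16 = -96)
(-167 + ((-3)**2 + a(-4)*6)) + Z = (-167 + ((-3)**2 - 5*(-4)*6)) - 96 = (-167 + (9 + 20*6)) - 96 = (-167 + (9 + 120)) - 96 = (-167 + 129) - 96 = -38 - 96 = -134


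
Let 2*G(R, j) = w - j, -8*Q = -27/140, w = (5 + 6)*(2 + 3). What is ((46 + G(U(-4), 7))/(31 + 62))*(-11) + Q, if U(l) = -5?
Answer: -859889/104160 ≈ -8.2555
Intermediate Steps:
w = 55 (w = 11*5 = 55)
Q = 27/1120 (Q = -(-27)/(8*140) = -1/8*(-27/140) = 27/1120 ≈ 0.024107)
G(R, j) = 55/2 - j/2 (G(R, j) = (55 - j)/2 = 55/2 - j/2)
((46 + G(U(-4), 7))/(31 + 62))*(-11) + Q = ((46 + (55/2 - 1/2*7))/(31 + 62))*(-11) + 27/1120 = ((46 + (55/2 - 7/2))/93)*(-11) + 27/1120 = ((46 + 24)*(1/93))*(-11) + 27/1120 = (70*(1/93))*(-11) + 27/1120 = (70/93)*(-11) + 27/1120 = -770/93 + 27/1120 = -859889/104160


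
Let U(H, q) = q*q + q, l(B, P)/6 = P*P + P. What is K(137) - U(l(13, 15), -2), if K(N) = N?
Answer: 135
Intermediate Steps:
l(B, P) = 6*P + 6*P² (l(B, P) = 6*(P*P + P) = 6*(P² + P) = 6*(P + P²) = 6*P + 6*P²)
U(H, q) = q + q² (U(H, q) = q² + q = q + q²)
K(137) - U(l(13, 15), -2) = 137 - (-2)*(1 - 2) = 137 - (-2)*(-1) = 137 - 1*2 = 137 - 2 = 135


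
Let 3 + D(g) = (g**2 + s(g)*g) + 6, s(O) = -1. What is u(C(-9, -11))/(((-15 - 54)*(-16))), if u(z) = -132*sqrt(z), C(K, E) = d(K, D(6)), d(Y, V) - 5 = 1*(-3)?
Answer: -11*sqrt(2)/92 ≈ -0.16909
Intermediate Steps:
D(g) = 3 + g**2 - g (D(g) = -3 + ((g**2 - g) + 6) = -3 + (6 + g**2 - g) = 3 + g**2 - g)
d(Y, V) = 2 (d(Y, V) = 5 + 1*(-3) = 5 - 3 = 2)
C(K, E) = 2
u(C(-9, -11))/(((-15 - 54)*(-16))) = (-132*sqrt(2))/(((-15 - 54)*(-16))) = (-132*sqrt(2))/((-69*(-16))) = -132*sqrt(2)/1104 = -132*sqrt(2)*(1/1104) = -11*sqrt(2)/92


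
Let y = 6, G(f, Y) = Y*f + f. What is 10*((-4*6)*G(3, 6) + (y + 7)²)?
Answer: -3350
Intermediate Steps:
G(f, Y) = f + Y*f
10*((-4*6)*G(3, 6) + (y + 7)²) = 10*((-4*6)*(3*(1 + 6)) + (6 + 7)²) = 10*(-72*7 + 13²) = 10*(-24*21 + 169) = 10*(-504 + 169) = 10*(-335) = -3350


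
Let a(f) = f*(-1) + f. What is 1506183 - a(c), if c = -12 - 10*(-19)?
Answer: 1506183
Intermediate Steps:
c = 178 (c = -12 + 190 = 178)
a(f) = 0 (a(f) = -f + f = 0)
1506183 - a(c) = 1506183 - 1*0 = 1506183 + 0 = 1506183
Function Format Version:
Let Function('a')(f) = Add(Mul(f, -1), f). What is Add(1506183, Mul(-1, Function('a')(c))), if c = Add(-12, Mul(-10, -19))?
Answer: 1506183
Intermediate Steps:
c = 178 (c = Add(-12, 190) = 178)
Function('a')(f) = 0 (Function('a')(f) = Add(Mul(-1, f), f) = 0)
Add(1506183, Mul(-1, Function('a')(c))) = Add(1506183, Mul(-1, 0)) = Add(1506183, 0) = 1506183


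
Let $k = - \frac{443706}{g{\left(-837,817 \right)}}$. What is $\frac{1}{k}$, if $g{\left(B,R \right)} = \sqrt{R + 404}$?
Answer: $- \frac{\sqrt{1221}}{443706} \approx -7.8752 \cdot 10^{-5}$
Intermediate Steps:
$g{\left(B,R \right)} = \sqrt{404 + R}$
$k = - \frac{147902 \sqrt{1221}}{407}$ ($k = - \frac{443706}{\sqrt{404 + 817}} = - \frac{443706}{\sqrt{1221}} = - 443706 \frac{\sqrt{1221}}{1221} = - \frac{147902 \sqrt{1221}}{407} \approx -12698.0$)
$\frac{1}{k} = \frac{1}{\left(- \frac{147902}{407}\right) \sqrt{1221}} = - \frac{\sqrt{1221}}{443706}$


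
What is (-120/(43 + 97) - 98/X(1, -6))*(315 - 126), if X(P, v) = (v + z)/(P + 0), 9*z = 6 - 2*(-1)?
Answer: 79623/23 ≈ 3461.9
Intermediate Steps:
z = 8/9 (z = (6 - 2*(-1))/9 = (6 + 2)/9 = (⅑)*8 = 8/9 ≈ 0.88889)
X(P, v) = (8/9 + v)/P (X(P, v) = (v + 8/9)/(P + 0) = (8/9 + v)/P)
(-120/(43 + 97) - 98/X(1, -6))*(315 - 126) = (-120/(43 + 97) - 98/(8/9 - 6))*(315 - 126) = (-120/140 - 98/(1*(-46/9)))*189 = (-120*1/140 - 98/(-46/9))*189 = (-6/7 - 98*(-9/46))*189 = (-6/7 + 441/23)*189 = (2949/161)*189 = 79623/23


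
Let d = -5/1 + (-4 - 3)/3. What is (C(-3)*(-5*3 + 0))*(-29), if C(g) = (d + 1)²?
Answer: 52345/3 ≈ 17448.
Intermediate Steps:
d = -22/3 (d = -5*1 - 7*⅓ = -5 - 7/3 = -22/3 ≈ -7.3333)
C(g) = 361/9 (C(g) = (-22/3 + 1)² = (-19/3)² = 361/9)
(C(-3)*(-5*3 + 0))*(-29) = (361*(-5*3 + 0)/9)*(-29) = (361*(-15 + 0)/9)*(-29) = ((361/9)*(-15))*(-29) = -1805/3*(-29) = 52345/3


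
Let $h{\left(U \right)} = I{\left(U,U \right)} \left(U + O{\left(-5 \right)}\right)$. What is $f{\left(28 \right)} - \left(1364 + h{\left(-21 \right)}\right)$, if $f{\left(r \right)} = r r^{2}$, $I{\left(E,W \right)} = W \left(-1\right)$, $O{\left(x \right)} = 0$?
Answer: $21029$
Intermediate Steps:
$I{\left(E,W \right)} = - W$
$h{\left(U \right)} = - U^{2}$ ($h{\left(U \right)} = - U \left(U + 0\right) = - U U = - U^{2}$)
$f{\left(r \right)} = r^{3}$
$f{\left(28 \right)} - \left(1364 + h{\left(-21 \right)}\right) = 28^{3} - \left(1364 - \left(-21\right)^{2}\right) = 21952 - \left(1364 - 441\right) = 21952 - 923 = 21029$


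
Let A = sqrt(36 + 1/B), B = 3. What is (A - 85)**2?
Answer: (255 - sqrt(327))**2/9 ≈ 6236.6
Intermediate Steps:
A = sqrt(327)/3 (A = sqrt(36 + 1/3) = sqrt(109/3) = sqrt(327)/3 ≈ 6.0277)
(A - 85)**2 = (sqrt(327)/3 - 85)**2 = (-85 + sqrt(327)/3)**2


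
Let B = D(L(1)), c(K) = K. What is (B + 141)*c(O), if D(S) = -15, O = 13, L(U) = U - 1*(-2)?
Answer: 1638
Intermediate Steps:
L(U) = 2 + U (L(U) = U + 2 = 2 + U)
B = -15
(B + 141)*c(O) = (-15 + 141)*13 = 126*13 = 1638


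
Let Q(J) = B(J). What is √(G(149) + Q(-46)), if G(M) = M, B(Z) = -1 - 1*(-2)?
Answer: 5*√6 ≈ 12.247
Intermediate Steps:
B(Z) = 1 (B(Z) = -1 + 2 = 1)
Q(J) = 1
√(G(149) + Q(-46)) = √(149 + 1) = √150 = 5*√6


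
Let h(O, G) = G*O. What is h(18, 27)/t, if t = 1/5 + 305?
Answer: 1215/763 ≈ 1.5924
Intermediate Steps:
t = 1526/5 (t = 1/5 + 305 = 1526/5 ≈ 305.20)
h(18, 27)/t = (27*18)/(1526/5) = 486*(5/1526) = 1215/763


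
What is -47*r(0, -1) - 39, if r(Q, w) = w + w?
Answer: 55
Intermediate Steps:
r(Q, w) = 2*w
-47*r(0, -1) - 39 = -94*(-1) - 39 = -47*(-2) - 39 = 94 - 39 = 55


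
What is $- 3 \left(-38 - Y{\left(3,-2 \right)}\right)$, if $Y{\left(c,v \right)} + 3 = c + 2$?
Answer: $120$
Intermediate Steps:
$Y{\left(c,v \right)} = -1 + c$ ($Y{\left(c,v \right)} = -3 + \left(c + 2\right) = -3 + \left(2 + c\right) = -1 + c$)
$- 3 \left(-38 - Y{\left(3,-2 \right)}\right) = - 3 \left(-38 - \left(-1 + 3\right)\right) = - 3 \left(-38 - 2\right) = \left(-3\right) \left(-40\right) = 120$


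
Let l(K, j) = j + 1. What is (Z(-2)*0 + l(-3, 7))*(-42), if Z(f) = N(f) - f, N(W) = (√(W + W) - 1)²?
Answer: -336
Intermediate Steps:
N(W) = (-1 + √2*√W)² (N(W) = (√(2*W) - 1)² = (√2*√W - 1)² = (-1 + √2*√W)²)
l(K, j) = 1 + j
Z(f) = (-1 + √2*√f)² - f
(Z(-2)*0 + l(-3, 7))*(-42) = (((-1 + √2*√(-2))² - 1*(-2))*0 + (1 + 7))*(-42) = (((-1 + √2*(I*√2))² + 2)*0 + 8)*(-42) = (((-1 + 2*I)² + 2)*0 + 8)*(-42) = ((2 + (-1 + 2*I)²)*0 + 8)*(-42) = (0 + 8)*(-42) = 8*(-42) = -336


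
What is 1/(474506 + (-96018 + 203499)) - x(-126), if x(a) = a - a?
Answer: 1/581987 ≈ 1.7183e-6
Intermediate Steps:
x(a) = 0
1/(474506 + (-96018 + 203499)) - x(-126) = 1/(474506 + (-96018 + 203499)) - 1*0 = 1/(474506 + 107481) + 0 = 1/581987 + 0 = 1/581987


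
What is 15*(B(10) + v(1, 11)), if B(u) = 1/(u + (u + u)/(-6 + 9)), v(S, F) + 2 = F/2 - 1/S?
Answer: 192/5 ≈ 38.400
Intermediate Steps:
v(S, F) = -2 + F/2 - 1/S (v(S, F) = -2 + (F/2 - 1/S) = -2 + F/2 - 1/S)
B(u) = 3/(5*u) (B(u) = 1/(u + (2*u)/3) = 1/(u + (2*u)*(⅓)) = 1/(u + 2*u/3) = 1/(5*u/3) = 3/(5*u))
15*(B(10) + v(1, 11)) = 15*((⅗)/10 + (-2 + (½)*11 - 1/1)) = 15*((⅗)*(⅒) + (-2 + 11/2 - 1*1)) = 15*(3/50 + (-2 + 11/2 - 1)) = 15*(3/50 + 5/2) = 15*(64/25) = 192/5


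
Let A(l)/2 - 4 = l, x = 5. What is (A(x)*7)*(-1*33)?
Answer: -4158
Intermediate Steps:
A(l) = 8 + 2*l
(A(x)*7)*(-1*33) = ((8 + 2*5)*7)*(-1*33) = ((8 + 10)*7)*(-33) = (18*7)*(-33) = 126*(-33) = -4158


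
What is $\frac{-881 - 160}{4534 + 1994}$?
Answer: $- \frac{347}{2176} \approx -0.15947$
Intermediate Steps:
$\frac{-881 - 160}{4534 + 1994} = - \frac{1041}{6528} = \left(-1041\right) \frac{1}{6528} = - \frac{347}{2176}$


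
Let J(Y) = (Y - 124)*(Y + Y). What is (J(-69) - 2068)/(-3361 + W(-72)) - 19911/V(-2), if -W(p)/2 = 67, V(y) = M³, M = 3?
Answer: -7805803/10485 ≈ -744.47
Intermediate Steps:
V(y) = 27 (V(y) = 3³ = 27)
W(p) = -134 (W(p) = -2*67 = -134)
J(Y) = 2*Y*(-124 + Y) (J(Y) = (-124 + Y)*(2*Y) = 2*Y*(-124 + Y))
(J(-69) - 2068)/(-3361 + W(-72)) - 19911/V(-2) = (2*(-69)*(-124 - 69) - 2068)/(-3361 - 134) - 19911/27 = (2*(-69)*(-193) - 2068)/(-3495) - 19911/27 = (26634 - 2068)*(-1/3495) - 1*6637/9 = 24566*(-1/3495) - 6637/9 = -24566/3495 - 6637/9 = -7805803/10485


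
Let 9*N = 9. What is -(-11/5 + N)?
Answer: 6/5 ≈ 1.2000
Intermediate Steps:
N = 1 (N = (⅑)*9 = 1)
-(-11/5 + N) = -(-11/5 + 1) = -1*(-6/5) = 6/5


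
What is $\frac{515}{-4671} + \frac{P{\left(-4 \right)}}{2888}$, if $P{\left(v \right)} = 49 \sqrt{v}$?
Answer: $- \frac{515}{4671} + \frac{49 i}{1444} \approx -0.11025 + 0.033934 i$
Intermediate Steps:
$\frac{515}{-4671} + \frac{P{\left(-4 \right)}}{2888} = \frac{515}{-4671} + \frac{49 \sqrt{-4}}{2888} = 515 \left(- \frac{1}{4671}\right) + 49 \cdot 2 i \frac{1}{2888} = - \frac{515}{4671} + 98 i \frac{1}{2888} = - \frac{515}{4671} + \frac{49 i}{1444}$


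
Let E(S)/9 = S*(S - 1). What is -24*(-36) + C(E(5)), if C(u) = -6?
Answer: 858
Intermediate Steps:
E(S) = 9*S*(-1 + S) (E(S) = 9*(S*(S - 1)) = 9*(S*(-1 + S)) = 9*S*(-1 + S))
-24*(-36) + C(E(5)) = -24*(-36) - 6 = 864 - 6 = 858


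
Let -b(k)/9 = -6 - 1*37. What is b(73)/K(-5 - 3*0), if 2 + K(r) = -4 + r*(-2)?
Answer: 387/4 ≈ 96.750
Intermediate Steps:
b(k) = 387 (b(k) = -9*(-6 - 1*37) = -9*(-6 - 37) = -9*(-43) = 387)
K(r) = -6 - 2*r (K(r) = -2 + (-4 + r*(-2)) = -2 + (-4 - 2*r) = -6 - 2*r)
b(73)/K(-5 - 3*0) = 387/(-6 - 2*(-5 - 3*0)) = 387/(-6 - 2*(-5 + 0)) = 387/(-6 - 2*(-5)) = 387/(-6 + 10) = 387/4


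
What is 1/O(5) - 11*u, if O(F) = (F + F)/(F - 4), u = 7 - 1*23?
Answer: 1761/10 ≈ 176.10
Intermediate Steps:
u = -16 (u = 7 - 23 = -16)
O(F) = 2*F/(-4 + F) (O(F) = (2*F)/(-4 + F) = 2*F/(-4 + F))
1/O(5) - 11*u = 1/(2*5/(-4 + 5)) - 11*(-16) = 1/(2*5/1) + 176 = 1/(2*5*1) + 176 = 1/10 + 176 = ⅒ + 176 = 1761/10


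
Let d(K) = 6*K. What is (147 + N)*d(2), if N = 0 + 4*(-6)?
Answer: 1476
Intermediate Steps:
N = -24 (N = 0 - 24 = -24)
(147 + N)*d(2) = (147 - 24)*(6*2) = 123*12 = 1476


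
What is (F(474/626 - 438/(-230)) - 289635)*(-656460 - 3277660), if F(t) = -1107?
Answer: 1143813917040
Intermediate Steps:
(F(474/626 - 438/(-230)) - 289635)*(-656460 - 3277660) = (-1107 - 289635)*(-656460 - 3277660) = -290742*(-3934120) = 1143813917040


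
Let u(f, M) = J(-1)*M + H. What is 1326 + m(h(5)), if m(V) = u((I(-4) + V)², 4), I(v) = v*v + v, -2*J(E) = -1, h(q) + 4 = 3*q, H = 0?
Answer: 1328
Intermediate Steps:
h(q) = -4 + 3*q
J(E) = ½ (J(E) = -½*(-1) = ½)
I(v) = v + v² (I(v) = v² + v = v + v²)
u(f, M) = M/2 (u(f, M) = M/2 + 0 = M/2)
m(V) = 2 (m(V) = (½)*4 = 2)
1326 + m(h(5)) = 1326 + 2 = 1328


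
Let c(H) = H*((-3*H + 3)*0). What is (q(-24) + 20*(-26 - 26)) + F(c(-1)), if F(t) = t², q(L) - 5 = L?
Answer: -1059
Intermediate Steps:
q(L) = 5 + L
c(H) = 0 (c(H) = H*((3 - 3*H)*0) = H*0 = 0)
(q(-24) + 20*(-26 - 26)) + F(c(-1)) = ((5 - 24) + 20*(-26 - 26)) + 0² = (-19 + 20*(-52)) + 0 = (-19 - 1040) + 0 = -1059 + 0 = -1059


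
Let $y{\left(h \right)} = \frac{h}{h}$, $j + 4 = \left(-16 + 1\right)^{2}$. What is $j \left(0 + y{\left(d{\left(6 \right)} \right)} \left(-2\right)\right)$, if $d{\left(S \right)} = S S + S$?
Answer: $-442$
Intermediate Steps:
$d{\left(S \right)} = S + S^{2}$ ($d{\left(S \right)} = S^{2} + S = S + S^{2}$)
$j = 221$ ($j = -4 + \left(-16 + 1\right)^{2} = -4 + \left(-15\right)^{2} = -4 + 225 = 221$)
$y{\left(h \right)} = 1$
$j \left(0 + y{\left(d{\left(6 \right)} \right)} \left(-2\right)\right) = 221 \left(0 + 1 \left(-2\right)\right) = 221 \left(0 - 2\right) = 221 \left(-2\right) = -442$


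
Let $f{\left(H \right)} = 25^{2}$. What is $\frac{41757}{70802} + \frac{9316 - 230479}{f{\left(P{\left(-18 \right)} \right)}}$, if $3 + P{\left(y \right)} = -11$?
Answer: $- \frac{15632684601}{44251250} \approx -353.27$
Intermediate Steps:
$P{\left(y \right)} = -14$ ($P{\left(y \right)} = -3 - 11 = -14$)
$f{\left(H \right)} = 625$
$\frac{41757}{70802} + \frac{9316 - 230479}{f{\left(P{\left(-18 \right)} \right)}} = \frac{41757}{70802} + \frac{9316 - 230479}{625} = 41757 \cdot \frac{1}{70802} - \frac{221163}{625} = \frac{41757}{70802} - \frac{221163}{625} = - \frac{15632684601}{44251250}$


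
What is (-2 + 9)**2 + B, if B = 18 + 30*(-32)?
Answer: -893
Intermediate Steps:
B = -942 (B = 18 - 960 = -942)
(-2 + 9)**2 + B = (-2 + 9)**2 - 942 = 7**2 - 942 = 49 - 942 = -893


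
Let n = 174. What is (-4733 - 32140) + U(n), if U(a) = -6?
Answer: -36879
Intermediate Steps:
(-4733 - 32140) + U(n) = (-4733 - 32140) - 6 = -36873 - 6 = -36879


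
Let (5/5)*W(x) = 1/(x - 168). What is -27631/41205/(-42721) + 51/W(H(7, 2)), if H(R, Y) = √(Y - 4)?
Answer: -15082411493609/1760318805 + 51*I*√2 ≈ -8568.0 + 72.125*I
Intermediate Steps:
H(R, Y) = √(-4 + Y)
W(x) = 1/(-168 + x) (W(x) = 1/(x - 168) = 1/(-168 + x))
-27631/41205/(-42721) + 51/W(H(7, 2)) = -27631/41205/(-42721) + 51/(1/(-168 + √(-4 + 2))) = -27631*1/41205*(-1/42721) + 51/(1/(-168 + √(-2))) = -27631/41205*(-1/42721) + 51/(1/(-168 + I*√2)) = 27631/1760318805 + 51*(-168 + I*√2) = 27631/1760318805 + (-8568 + 51*I*√2) = -15082411493609/1760318805 + 51*I*√2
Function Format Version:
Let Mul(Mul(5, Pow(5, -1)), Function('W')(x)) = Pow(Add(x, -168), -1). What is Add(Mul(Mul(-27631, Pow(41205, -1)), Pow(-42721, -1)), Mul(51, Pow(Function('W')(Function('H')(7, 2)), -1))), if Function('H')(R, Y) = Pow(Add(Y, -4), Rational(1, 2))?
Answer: Add(Rational(-15082411493609, 1760318805), Mul(51, I, Pow(2, Rational(1, 2)))) ≈ Add(-8568.0, Mul(72.125, I))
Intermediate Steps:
Function('H')(R, Y) = Pow(Add(-4, Y), Rational(1, 2))
Function('W')(x) = Pow(Add(-168, x), -1) (Function('W')(x) = Pow(Add(x, -168), -1) = Pow(Add(-168, x), -1))
Add(Mul(Mul(-27631, Pow(41205, -1)), Pow(-42721, -1)), Mul(51, Pow(Function('W')(Function('H')(7, 2)), -1))) = Add(Mul(Mul(-27631, Pow(41205, -1)), Pow(-42721, -1)), Mul(51, Pow(Pow(Add(-168, Pow(Add(-4, 2), Rational(1, 2))), -1), -1))) = Add(Mul(Mul(-27631, Rational(1, 41205)), Rational(-1, 42721)), Mul(51, Pow(Pow(Add(-168, Pow(-2, Rational(1, 2))), -1), -1))) = Add(Mul(Rational(-27631, 41205), Rational(-1, 42721)), Mul(51, Pow(Pow(Add(-168, Mul(I, Pow(2, Rational(1, 2)))), -1), -1))) = Add(Rational(27631, 1760318805), Mul(51, Add(-168, Mul(I, Pow(2, Rational(1, 2)))))) = Add(Rational(27631, 1760318805), Add(-8568, Mul(51, I, Pow(2, Rational(1, 2))))) = Add(Rational(-15082411493609, 1760318805), Mul(51, I, Pow(2, Rational(1, 2))))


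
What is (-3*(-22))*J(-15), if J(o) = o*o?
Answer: 14850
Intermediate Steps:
J(o) = o**2
(-3*(-22))*J(-15) = -3*(-22)*(-15)**2 = 66*225 = 14850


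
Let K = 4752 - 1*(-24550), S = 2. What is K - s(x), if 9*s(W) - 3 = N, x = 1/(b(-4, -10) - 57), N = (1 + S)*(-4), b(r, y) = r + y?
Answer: 29303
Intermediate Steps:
N = -12 (N = (1 + 2)*(-4) = 3*(-4) = -12)
x = -1/71 (x = 1/((-4 - 10) - 57) = 1/(-14 - 57) = 1/(-71) = -1/71 ≈ -0.014085)
K = 29302 (K = 4752 + 24550 = 29302)
s(W) = -1 (s(W) = ⅓ + (⅑)*(-12) = ⅓ - 4/3 = -1)
K - s(x) = 29302 - 1*(-1) = 29302 + 1 = 29303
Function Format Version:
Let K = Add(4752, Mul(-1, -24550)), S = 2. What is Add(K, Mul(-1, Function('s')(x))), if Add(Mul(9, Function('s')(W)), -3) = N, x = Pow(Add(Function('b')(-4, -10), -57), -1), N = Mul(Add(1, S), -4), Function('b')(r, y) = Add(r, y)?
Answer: 29303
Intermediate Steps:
N = -12 (N = Mul(Add(1, 2), -4) = Mul(3, -4) = -12)
x = Rational(-1, 71) (x = Pow(Add(Add(-4, -10), -57), -1) = Pow(Add(-14, -57), -1) = Pow(-71, -1) = Rational(-1, 71) ≈ -0.014085)
K = 29302 (K = Add(4752, 24550) = 29302)
Function('s')(W) = -1 (Function('s')(W) = Add(Rational(1, 3), Mul(Rational(1, 9), -12)) = Add(Rational(1, 3), Rational(-4, 3)) = -1)
Add(K, Mul(-1, Function('s')(x))) = Add(29302, Mul(-1, -1)) = Add(29302, 1) = 29303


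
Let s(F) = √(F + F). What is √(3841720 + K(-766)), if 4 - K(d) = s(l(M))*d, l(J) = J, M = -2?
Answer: 2*√(960431 + 383*I) ≈ 1960.0 + 0.39081*I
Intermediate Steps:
s(F) = √2*√F (s(F) = √(2*F) = √2*√F)
K(d) = 4 - 2*I*d (K(d) = 4 - √2*√(-2)*d = 4 - √2*(I*√2)*d = 4 - 2*I*d)
√(3841720 + K(-766)) = √(3841720 + (4 - 2*I*(-766))) = √(3841720 + (4 + 1532*I)) = √(3841724 + 1532*I)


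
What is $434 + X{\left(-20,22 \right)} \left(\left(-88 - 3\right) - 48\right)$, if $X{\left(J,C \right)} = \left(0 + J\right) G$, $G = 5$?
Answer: $14334$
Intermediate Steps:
$X{\left(J,C \right)} = 5 J$ ($X{\left(J,C \right)} = \left(0 + J\right) 5 = J 5 = 5 J$)
$434 + X{\left(-20,22 \right)} \left(\left(-88 - 3\right) - 48\right) = 434 + 5 \left(-20\right) \left(\left(-88 - 3\right) - 48\right) = 434 - 100 \left(-91 - 48\right) = 434 - -13900 = 434 + 13900 = 14334$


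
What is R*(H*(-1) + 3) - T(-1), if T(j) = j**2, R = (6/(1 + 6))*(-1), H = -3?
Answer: -43/7 ≈ -6.1429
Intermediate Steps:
R = -6/7 (R = (6/7)*(-1) = -6/7 ≈ -0.85714)
R*(H*(-1) + 3) - T(-1) = -6*(-3*(-1) + 3)/7 - 1*(-1)**2 = -6*(3 + 3)/7 - 1*1 = -6/7*6 - 1 = -36/7 - 1 = -43/7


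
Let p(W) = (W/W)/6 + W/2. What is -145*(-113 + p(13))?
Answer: 46255/3 ≈ 15418.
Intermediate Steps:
p(W) = 1/6 + W/2 (p(W) = 1*(1/6) + W*(1/2) = 1/6 + W/2)
-145*(-113 + p(13)) = -145*(-113 + (1/6 + (1/2)*13)) = -145*(-113 + (1/6 + 13/2)) = -145*(-113 + 20/3) = -145*(-319)/3 = -1*(-46255/3) = 46255/3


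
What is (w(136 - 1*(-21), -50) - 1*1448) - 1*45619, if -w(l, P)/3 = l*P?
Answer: -23517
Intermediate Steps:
w(l, P) = -3*P*l (w(l, P) = -3*l*P = -3*P*l)
(w(136 - 1*(-21), -50) - 1*1448) - 1*45619 = (-3*(-50)*(136 - 1*(-21)) - 1*1448) - 1*45619 = (-3*(-50)*(136 + 21) - 1448) - 45619 = (-3*(-50)*157 - 1448) - 45619 = (23550 - 1448) - 45619 = 22102 - 45619 = -23517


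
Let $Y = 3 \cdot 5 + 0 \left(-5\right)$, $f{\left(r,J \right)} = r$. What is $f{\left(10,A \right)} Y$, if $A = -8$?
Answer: $150$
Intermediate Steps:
$Y = 15$ ($Y = 15 + 0 = 15$)
$f{\left(10,A \right)} Y = 10 \cdot 15 = 150$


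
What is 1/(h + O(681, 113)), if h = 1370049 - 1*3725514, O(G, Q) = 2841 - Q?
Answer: -1/2352737 ≈ -4.2504e-7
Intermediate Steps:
h = -2355465 (h = 1370049 - 3725514 = -2355465)
1/(h + O(681, 113)) = 1/(-2355465 + (2841 - 1*113)) = 1/(-2355465 + (2841 - 113)) = 1/(-2355465 + 2728) = 1/(-2352737) = -1/2352737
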